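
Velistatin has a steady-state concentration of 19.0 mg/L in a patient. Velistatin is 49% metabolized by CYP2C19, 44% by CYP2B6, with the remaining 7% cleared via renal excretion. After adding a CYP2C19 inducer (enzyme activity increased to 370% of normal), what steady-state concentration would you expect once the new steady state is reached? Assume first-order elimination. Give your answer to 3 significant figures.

8.18 mg/L

The CYP2C19 pathway (49% of clearance) increases to 3.7× activity: 0.49 × 3.7 = 1.813.
CYP2B6 (44%) and the residual 7% are unaffected.
CL_new/CL_old = 1.813 + 0.44 + 0.07 = 2.323.
New steady-state concentration = baseline ÷ relative clearance = 19.0 / 2.323 = 8.18 mg/L.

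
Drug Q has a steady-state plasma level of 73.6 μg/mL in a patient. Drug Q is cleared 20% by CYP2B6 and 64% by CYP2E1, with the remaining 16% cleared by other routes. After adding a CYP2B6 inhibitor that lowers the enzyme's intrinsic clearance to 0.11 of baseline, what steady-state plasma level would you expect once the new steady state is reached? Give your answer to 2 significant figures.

CYP2B6: 0.2 × 0.11 = 0.022
CYP2E1: 0.64 (unchanged)
Other: 0.16 (unchanged)
CL_new/CL_old = 0.022 + 0.64 + 0.16 = 0.822.
New steady-state plasma level = baseline ÷ relative clearance = 73.6 / 0.822 = 90 μg/mL.

90 μg/mL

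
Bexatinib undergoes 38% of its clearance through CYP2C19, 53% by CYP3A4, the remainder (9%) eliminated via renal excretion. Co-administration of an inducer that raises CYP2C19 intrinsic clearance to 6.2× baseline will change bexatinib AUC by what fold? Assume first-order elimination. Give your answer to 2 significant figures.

0.34

CYP2C19: 0.38 × 6.2 = 2.356
CYP3A4: 0.53 (unchanged)
Other: 0.09 (unchanged)
Relative clearance = 2.356 + 0.53 + 0.09 = 2.976.
AUC ratio = CL_old/CL_new = 1 / 2.976 = 0.34.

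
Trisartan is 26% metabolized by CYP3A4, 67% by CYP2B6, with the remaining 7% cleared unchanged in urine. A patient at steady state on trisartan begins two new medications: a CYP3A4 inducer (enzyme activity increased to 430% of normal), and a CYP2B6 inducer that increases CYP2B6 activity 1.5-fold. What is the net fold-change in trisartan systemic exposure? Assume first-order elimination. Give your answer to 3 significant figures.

0.456

CYP3A4: 0.26 × 4.3 = 1.118
CYP2B6: 0.67 × 1.5 = 1.005
Other: 0.07 (unchanged)
CL_new/CL_old = 1.118 + 1.005 + 0.07 = 2.193.
Because systemic exposure varies inversely with clearance, the combined effect is 1 / 2.193 = 0.456.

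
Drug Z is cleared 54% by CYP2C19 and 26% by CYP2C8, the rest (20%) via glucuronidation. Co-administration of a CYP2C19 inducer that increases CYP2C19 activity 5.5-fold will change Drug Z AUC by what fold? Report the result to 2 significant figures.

CYP2C19: 0.54 × 5.5 = 2.97
CYP2C8: 0.26 (unchanged)
Other: 0.2 (unchanged)
CL_new/CL_old = 2.97 + 0.26 + 0.2 = 3.43.
AUC ratio = CL_old/CL_new = 1 / 3.43 = 0.29.

0.29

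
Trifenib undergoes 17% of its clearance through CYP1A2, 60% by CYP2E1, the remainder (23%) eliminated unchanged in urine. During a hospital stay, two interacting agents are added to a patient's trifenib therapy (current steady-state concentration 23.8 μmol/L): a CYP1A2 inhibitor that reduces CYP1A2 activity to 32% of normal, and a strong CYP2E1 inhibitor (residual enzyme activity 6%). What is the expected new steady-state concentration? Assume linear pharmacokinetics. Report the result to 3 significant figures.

CYP1A2: 0.17 × 0.32 = 0.0544
CYP2E1: 0.6 × 0.06 = 0.036
Other: 0.23 (unchanged)
New clearance relative to baseline: 0.0544 + 0.036 + 0.23 = 0.3204.
Steady-state concentration ∝ 1/CL: new value = 23.8 / 0.3204 = 74.3 μmol/L.

74.3 μmol/L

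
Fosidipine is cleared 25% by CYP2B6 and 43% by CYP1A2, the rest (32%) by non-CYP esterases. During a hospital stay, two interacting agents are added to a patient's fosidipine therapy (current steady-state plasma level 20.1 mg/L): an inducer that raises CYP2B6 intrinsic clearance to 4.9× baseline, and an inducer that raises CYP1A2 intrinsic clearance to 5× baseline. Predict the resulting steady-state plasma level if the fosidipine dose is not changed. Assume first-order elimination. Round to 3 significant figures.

5.44 mg/L

The CYP2B6 pathway (25% of clearance) rises to 4.9× activity: 0.25 × 4.9 = 1.225.
The CYP1A2 pathway (43% of clearance) rises to 5× activity: 0.43 × 5 = 2.15.
The remaining 32% of clearance is unaffected.
New clearance relative to baseline: 1.225 + 2.15 + 0.32 = 3.695.
Steady-state plasma level ∝ 1/CL: new value = 20.1 / 3.695 = 5.44 mg/L.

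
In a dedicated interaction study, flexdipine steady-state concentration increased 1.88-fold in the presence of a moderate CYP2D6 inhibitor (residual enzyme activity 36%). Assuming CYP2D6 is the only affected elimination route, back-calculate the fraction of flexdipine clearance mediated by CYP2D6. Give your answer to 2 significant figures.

0.73

Let x = fm,CYP2D6. Because steady-state concentration ∝ 1/CL, relative clearance fell to 1/1.88 = 0.5319.
Setting x·0.36 + (1 − x) = 0.5319 and solving: x = (0.5319 − 1)/(0.36 − 1) = 0.73.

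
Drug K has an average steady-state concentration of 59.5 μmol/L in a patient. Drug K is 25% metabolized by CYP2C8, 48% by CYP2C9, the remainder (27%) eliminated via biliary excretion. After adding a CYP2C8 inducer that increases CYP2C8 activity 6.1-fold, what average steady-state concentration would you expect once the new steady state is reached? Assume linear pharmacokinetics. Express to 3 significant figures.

26.2 μmol/L

The CYP2C8 pathway (25% of clearance) is boosted to 6.1× activity: 0.25 × 6.1 = 1.525.
CYP2C9 (48%) and the residual 27% are unaffected.
CL_new/CL_old = 1.525 + 0.48 + 0.27 = 2.275.
New average steady-state concentration = baseline ÷ relative clearance = 59.5 / 2.275 = 26.2 μmol/L.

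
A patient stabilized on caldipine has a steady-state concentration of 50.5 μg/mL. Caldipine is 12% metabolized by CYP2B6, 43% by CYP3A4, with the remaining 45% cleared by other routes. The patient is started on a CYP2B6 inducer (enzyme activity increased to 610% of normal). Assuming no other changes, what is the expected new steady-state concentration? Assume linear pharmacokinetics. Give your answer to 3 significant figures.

31.3 μg/mL

The CYP2B6 pathway (12% of clearance) is boosted to 6.1× activity: 0.12 × 6.1 = 0.732.
CYP3A4 (43%) and the residual 45% are unaffected.
Relative clearance = 0.732 + 0.43 + 0.45 = 1.612.
With dosing unchanged, steady-state concentration scales as 1/CL: 50.5 / 1.612 = 31.3 μg/mL.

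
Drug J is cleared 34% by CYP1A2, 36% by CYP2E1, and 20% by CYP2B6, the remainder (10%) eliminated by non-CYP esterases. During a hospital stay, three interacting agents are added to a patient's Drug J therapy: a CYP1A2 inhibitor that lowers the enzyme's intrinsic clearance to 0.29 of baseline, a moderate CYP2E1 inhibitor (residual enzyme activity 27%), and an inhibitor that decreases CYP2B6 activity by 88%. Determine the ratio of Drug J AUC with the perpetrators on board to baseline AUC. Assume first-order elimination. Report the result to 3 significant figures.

CYP1A2: 0.34 × 0.29 = 0.0986
CYP2E1: 0.36 × 0.27 = 0.0972
CYP2B6: 0.2 × 0.12 = 0.024
Other: 0.1 (unchanged)
CL_new/CL_old = 0.0986 + 0.0972 + 0.024 + 0.1 = 0.3198.
AUC ∝ 1/CL: fold-change = 1 / 0.3198 = 3.13.

3.13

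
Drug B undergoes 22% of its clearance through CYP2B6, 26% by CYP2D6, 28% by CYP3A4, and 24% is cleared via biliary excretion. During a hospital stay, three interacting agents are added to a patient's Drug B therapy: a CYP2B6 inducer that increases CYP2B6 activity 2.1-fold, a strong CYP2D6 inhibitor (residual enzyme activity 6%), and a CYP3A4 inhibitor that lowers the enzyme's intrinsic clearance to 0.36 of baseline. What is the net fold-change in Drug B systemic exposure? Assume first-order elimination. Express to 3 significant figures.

CYP2B6: 0.22 × 2.1 = 0.462
CYP2D6: 0.26 × 0.06 = 0.0156
CYP3A4: 0.28 × 0.36 = 0.1008
Other: 0.24 (unchanged)
CL_new/CL_old = 0.462 + 0.0156 + 0.1008 + 0.24 = 0.8184.
Net systemic exposure ratio = 1 / 0.8184 = 1.22.

1.22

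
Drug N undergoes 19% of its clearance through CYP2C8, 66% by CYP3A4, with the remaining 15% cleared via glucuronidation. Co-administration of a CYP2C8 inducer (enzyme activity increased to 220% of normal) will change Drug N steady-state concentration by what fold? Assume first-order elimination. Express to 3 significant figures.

CYP2C8: 0.19 × 2.2 = 0.418
CYP3A4: 0.66 (unchanged)
Other: 0.15 (unchanged)
Relative clearance = 0.418 + 0.66 + 0.15 = 1.228.
Steady-state concentration ratio = CL_old/CL_new = 1 / 1.228 = 0.814.

0.814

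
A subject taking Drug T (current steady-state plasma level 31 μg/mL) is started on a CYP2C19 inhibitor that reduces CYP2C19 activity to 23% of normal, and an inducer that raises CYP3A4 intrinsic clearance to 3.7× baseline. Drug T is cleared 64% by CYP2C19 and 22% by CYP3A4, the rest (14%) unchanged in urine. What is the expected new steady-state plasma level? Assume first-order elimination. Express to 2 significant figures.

The CYP2C19 pathway (64% of clearance) is reduced to 0.23× activity: 0.64 × 0.23 = 0.1472.
The CYP3A4 pathway (22% of clearance) is boosted to 3.7× activity: 0.22 × 3.7 = 0.814.
The remaining 14% of clearance is unaffected.
Relative clearance = 0.1472 + 0.814 + 0.14 = 1.1012.
Steady-state plasma level ∝ 1/CL: new value = 31 / 1.1012 = 28 μg/mL.

28 μg/mL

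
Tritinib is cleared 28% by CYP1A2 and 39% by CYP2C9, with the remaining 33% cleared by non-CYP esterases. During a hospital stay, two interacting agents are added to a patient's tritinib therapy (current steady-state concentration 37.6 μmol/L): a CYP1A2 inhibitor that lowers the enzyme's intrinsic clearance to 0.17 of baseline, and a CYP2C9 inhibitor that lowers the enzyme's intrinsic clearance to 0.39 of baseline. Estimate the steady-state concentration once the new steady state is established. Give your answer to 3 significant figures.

71.0 μmol/L

CYP1A2: 0.28 × 0.17 = 0.0476
CYP2C9: 0.39 × 0.39 = 0.1521
Other: 0.33 (unchanged)
CL_new/CL_old = 0.0476 + 0.1521 + 0.33 = 0.5297.
Steady-state concentration ∝ 1/CL: new value = 37.6 / 0.5297 = 71.0 μmol/L.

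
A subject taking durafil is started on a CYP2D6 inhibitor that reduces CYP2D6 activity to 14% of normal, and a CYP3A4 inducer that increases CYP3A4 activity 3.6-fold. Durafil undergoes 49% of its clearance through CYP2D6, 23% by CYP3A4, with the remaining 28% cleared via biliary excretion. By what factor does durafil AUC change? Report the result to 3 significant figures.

0.850

CYP2D6: 0.49 × 0.14 = 0.0686
CYP3A4: 0.23 × 3.6 = 0.828
Other: 0.28 (unchanged)
CL_new/CL_old = 0.0686 + 0.828 + 0.28 = 1.1766.
Net AUC ratio = 1 / 1.1766 = 0.850.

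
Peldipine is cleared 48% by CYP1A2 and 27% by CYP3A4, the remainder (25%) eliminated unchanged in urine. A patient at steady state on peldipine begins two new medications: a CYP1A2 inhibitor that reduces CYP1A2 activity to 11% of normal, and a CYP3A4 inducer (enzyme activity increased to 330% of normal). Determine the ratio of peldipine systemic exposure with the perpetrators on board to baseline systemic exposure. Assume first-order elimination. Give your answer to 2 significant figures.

0.84

The CYP1A2 pathway (48% of clearance) drops to 0.11× activity: 0.48 × 0.11 = 0.0528.
The CYP3A4 pathway (27% of clearance) is boosted to 3.3× activity: 0.27 × 3.3 = 0.891.
The remaining 25% of clearance is unaffected.
New clearance relative to baseline: 0.0528 + 0.891 + 0.25 = 1.1938.
Net systemic exposure ratio = 1 / 1.1938 = 0.84.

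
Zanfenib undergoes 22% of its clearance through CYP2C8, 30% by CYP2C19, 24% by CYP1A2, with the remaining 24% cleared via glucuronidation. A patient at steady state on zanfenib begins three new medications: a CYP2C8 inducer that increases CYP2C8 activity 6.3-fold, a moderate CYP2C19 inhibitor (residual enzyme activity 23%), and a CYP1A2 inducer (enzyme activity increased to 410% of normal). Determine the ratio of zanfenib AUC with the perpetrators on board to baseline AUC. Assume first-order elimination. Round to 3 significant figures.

CYP2C8: 0.22 × 6.3 = 1.386
CYP2C19: 0.3 × 0.23 = 0.069
CYP1A2: 0.24 × 4.1 = 0.984
Other: 0.24 (unchanged)
Relative clearance = 1.386 + 0.069 + 0.984 + 0.24 = 2.679.
Because AUC varies inversely with clearance, the combined effect is 1 / 2.679 = 0.373.

0.373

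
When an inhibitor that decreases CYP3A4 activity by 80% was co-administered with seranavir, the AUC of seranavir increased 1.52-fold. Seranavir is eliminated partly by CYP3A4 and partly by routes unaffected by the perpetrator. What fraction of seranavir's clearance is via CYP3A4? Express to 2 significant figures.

0.43

Let fm be the CYP3A4 fraction. New clearance relative to baseline = fm × 0.2 + (1 − fm).
AUC ratio = 1 / (new CL fraction), so new CL fraction = 1 / 1.52 = 0.6579.
fm × 0.2 + 1 − fm = 0.6579  ⇒  fm × (0.2 − 1) = −0.3421  ⇒  fm = 0.43.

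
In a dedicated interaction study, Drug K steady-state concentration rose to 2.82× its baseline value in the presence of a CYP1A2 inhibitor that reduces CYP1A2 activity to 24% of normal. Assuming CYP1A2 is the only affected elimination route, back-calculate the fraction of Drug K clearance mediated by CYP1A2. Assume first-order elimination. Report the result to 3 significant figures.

0.849

CL'/CL = 1 / 2.82 = 0.3546
0.24·fm + (1 − fm) = 0.3546
fm = (0.3546 − 1) / (0.24 − 1) = 0.849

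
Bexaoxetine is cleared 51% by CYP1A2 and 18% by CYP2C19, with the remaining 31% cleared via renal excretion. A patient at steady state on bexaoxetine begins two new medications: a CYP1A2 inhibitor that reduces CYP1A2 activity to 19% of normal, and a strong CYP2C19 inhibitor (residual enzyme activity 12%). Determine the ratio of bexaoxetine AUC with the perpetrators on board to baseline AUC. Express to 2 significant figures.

The CYP1A2 pathway (51% of clearance) drops to 0.19× activity: 0.51 × 0.19 = 0.0969.
The CYP2C19 pathway (18% of clearance) drops to 0.12× activity: 0.18 × 0.12 = 0.0216.
The remaining 31% of clearance is unaffected.
Relative clearance = 0.0969 + 0.0216 + 0.31 = 0.4285.
Net AUC ratio = 1 / 0.4285 = 2.3.

2.3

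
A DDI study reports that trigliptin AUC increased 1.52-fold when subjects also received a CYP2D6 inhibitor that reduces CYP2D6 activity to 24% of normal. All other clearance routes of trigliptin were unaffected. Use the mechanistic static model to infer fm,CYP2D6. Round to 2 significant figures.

0.45

CL'/CL = 1 / 1.52 = 0.6579
0.24·fm + (1 − fm) = 0.6579
fm = (0.6579 − 1) / (0.24 − 1) = 0.45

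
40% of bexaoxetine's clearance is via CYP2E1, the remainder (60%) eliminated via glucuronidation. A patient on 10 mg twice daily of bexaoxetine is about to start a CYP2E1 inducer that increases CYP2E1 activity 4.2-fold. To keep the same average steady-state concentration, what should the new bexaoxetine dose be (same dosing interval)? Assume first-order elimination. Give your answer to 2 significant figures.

23 mg

CYP2E1: 0.4 × 4.2 = 1.68
Other: 0.6 (unchanged)
CL_new/CL_old = 1.68 + 0.6 = 2.28.
Exposure is unchanged when dose changes in proportion to clearance. New dose = 10 mg × 2.28 = 23 mg.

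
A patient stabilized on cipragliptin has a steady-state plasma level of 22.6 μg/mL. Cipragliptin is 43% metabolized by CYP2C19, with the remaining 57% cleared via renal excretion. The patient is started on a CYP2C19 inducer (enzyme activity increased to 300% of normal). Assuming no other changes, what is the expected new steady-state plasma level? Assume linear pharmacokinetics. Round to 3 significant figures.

CYP2C19: 0.43 × 3 = 1.29
Other: 0.57 (unchanged)
New clearance relative to baseline: 1.29 + 0.57 = 1.86.
Steady-state plasma level ∝ 1/CL, so new value = 22.6 / 1.86 = 12.2 μg/mL.

12.2 μg/mL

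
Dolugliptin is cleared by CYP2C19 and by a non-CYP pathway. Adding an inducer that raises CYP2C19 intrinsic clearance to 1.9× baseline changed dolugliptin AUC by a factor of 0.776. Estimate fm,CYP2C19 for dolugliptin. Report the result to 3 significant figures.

0.321

Let x = fm,CYP2C19. Because AUC ∝ 1/CL, relative clearance rose to 1/0.776 = 1.289.
Only the CYP2C19 route changed, so 1.289 = x·1.9 + (1 − x), giving x = 0.321.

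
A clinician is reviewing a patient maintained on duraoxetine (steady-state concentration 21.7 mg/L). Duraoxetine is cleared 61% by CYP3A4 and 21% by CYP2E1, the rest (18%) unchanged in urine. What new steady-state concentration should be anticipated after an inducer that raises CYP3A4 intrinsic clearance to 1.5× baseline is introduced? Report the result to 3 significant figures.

The CYP3A4 pathway (61% of clearance) rises to 1.5× activity: 0.61 × 1.5 = 0.915.
CYP2E1 (21%) and the residual 18% are unaffected.
CL_new/CL_old = 0.915 + 0.21 + 0.18 = 1.305.
With dosing unchanged, steady-state concentration scales as 1/CL: 21.7 / 1.305 = 16.6 mg/L.

16.6 mg/L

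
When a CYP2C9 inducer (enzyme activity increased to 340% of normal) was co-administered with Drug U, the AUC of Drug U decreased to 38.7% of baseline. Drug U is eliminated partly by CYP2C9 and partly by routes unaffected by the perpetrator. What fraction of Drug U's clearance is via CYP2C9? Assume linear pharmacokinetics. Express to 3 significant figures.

0.660

Write x for the fraction cleared via CYP2C9. The observed AUC change means clearance rose to 1/0.387 = 2.584 of baseline.
Only the CYP2C9 route changed, so 2.584 = x·3.4 + (1 − x), giving x = 0.660.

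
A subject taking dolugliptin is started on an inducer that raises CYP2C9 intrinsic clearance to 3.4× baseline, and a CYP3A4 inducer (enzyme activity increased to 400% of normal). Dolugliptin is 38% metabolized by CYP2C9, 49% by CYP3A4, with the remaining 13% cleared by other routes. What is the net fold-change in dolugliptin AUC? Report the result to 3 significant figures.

0.296

The CYP2C9 pathway (38% of clearance) increases to 3.4× activity: 0.38 × 3.4 = 1.292.
The CYP3A4 pathway (49% of clearance) increases to 4× activity: 0.49 × 4 = 1.96.
The remaining 13% of clearance is unaffected.
CL_new/CL_old = 1.292 + 1.96 + 0.13 = 3.382.
AUC ∝ 1/CL: fold-change = 1 / 3.382 = 0.296.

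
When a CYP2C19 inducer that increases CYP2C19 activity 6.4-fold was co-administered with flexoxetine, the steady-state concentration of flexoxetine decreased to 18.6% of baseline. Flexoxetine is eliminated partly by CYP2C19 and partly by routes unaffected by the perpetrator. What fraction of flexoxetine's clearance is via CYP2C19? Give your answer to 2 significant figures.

Call the CYP2C19 fraction fm. After the interaction, CL_new/CL_old = fm × 6.4 + (1 − fm).
Steady-state concentration ratio = 1 / (new CL fraction), so new CL fraction = 1 / 0.186 = 5.376.
fm × 6.4 + 1 − fm = 5.376  ⇒  fm × (6.4 − 1) = 4.376  ⇒  fm = 0.81.

0.81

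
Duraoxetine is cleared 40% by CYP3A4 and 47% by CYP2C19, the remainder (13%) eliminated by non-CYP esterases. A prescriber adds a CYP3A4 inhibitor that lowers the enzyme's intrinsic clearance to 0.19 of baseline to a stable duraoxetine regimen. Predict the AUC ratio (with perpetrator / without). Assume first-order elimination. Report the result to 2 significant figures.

The CYP3A4 pathway (40% of clearance) drops to 0.19× activity: 0.4 × 0.19 = 0.076.
CYP2C19 (47%) and the residual 13% are unaffected.
New clearance relative to baseline: 0.076 + 0.47 + 0.13 = 0.676.
Since AUC ∝ 1/CL, the ratio is 1 / 0.676 = 1.5.

1.5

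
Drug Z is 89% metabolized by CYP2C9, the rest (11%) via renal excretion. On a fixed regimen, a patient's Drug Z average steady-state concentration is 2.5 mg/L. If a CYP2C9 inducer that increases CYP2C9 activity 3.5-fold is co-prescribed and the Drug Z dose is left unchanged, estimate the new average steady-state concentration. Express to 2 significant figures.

0.78 mg/L

The CYP2C9 pathway (89% of clearance) rises to 3.5× activity: 0.89 × 3.5 = 3.115.
The remaining 11% of clearance is unaffected.
CL_new/CL_old = 3.115 + 0.11 = 3.225.
Average steady-state concentration ∝ 1/CL, so new value = 2.5 / 3.225 = 0.78 mg/L.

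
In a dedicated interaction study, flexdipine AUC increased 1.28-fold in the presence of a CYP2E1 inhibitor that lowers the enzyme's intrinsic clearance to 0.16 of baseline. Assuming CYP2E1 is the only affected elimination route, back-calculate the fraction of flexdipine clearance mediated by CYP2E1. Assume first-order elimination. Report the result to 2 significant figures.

Write x for the fraction cleared via CYP2E1. The observed AUC change means clearance fell to 1/1.28 = 0.7812 of baseline.
Setting x·0.16 + (1 − x) = 0.7812 and solving: x = (0.7812 − 1)/(0.16 − 1) = 0.26.

0.26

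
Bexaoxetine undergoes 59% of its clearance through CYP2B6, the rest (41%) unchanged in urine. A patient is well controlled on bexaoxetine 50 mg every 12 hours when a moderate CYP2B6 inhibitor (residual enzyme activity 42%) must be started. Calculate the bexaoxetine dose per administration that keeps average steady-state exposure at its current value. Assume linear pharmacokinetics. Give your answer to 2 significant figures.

The CYP2B6 pathway (59% of clearance) falls to 0.42× activity: 0.59 × 0.42 = 0.2478.
Non-CYP routes (41%) are unchanged.
Relative clearance = 0.2478 + 0.41 = 0.6578.
Exposure is unchanged when dose changes in proportion to clearance. New dose = 50 mg × 0.6578 = 33 mg.

33 mg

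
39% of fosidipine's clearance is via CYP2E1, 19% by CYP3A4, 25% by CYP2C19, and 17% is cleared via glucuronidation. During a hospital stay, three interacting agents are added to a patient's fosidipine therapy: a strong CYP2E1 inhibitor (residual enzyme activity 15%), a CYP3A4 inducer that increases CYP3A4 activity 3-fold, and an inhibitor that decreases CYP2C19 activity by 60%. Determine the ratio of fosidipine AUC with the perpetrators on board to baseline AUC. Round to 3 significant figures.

CYP2E1: 0.39 × 0.15 = 0.0585
CYP3A4: 0.19 × 3 = 0.57
CYP2C19: 0.25 × 0.4 = 0.1
Other: 0.17 (unchanged)
Relative clearance = 0.0585 + 0.57 + 0.1 + 0.17 = 0.8985.
Because AUC varies inversely with clearance, the combined effect is 1 / 0.8985 = 1.11.

1.11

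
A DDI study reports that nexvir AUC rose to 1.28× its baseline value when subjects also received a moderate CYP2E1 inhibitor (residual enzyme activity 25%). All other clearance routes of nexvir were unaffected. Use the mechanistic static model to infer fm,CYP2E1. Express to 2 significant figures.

0.29

Let fm be the CYP2E1 fraction. New clearance relative to baseline = fm × 0.25 + (1 − fm).
AUC ratio = 1 / (new CL fraction), so new CL fraction = 1 / 1.28 = 0.7812.
fm × 0.25 + 1 − fm = 0.7812  ⇒  fm × (0.25 − 1) = −0.2188  ⇒  fm = 0.29.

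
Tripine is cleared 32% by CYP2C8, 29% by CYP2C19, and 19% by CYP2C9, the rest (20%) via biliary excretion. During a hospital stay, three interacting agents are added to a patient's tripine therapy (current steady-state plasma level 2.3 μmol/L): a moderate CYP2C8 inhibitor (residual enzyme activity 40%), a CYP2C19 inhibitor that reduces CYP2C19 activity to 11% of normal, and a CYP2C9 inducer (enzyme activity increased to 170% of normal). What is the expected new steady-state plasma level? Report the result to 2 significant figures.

3.4 μmol/L

The CYP2C8 pathway (32% of clearance) drops to 0.4× activity: 0.32 × 0.4 = 0.128.
The CYP2C19 pathway (29% of clearance) drops to 0.11× activity: 0.29 × 0.11 = 0.0319.
The CYP2C9 pathway (19% of clearance) rises to 1.7× activity: 0.19 × 1.7 = 0.323.
The remaining 20% of clearance is unaffected.
Relative clearance = 0.128 + 0.0319 + 0.323 + 0.2 = 0.6829.
New steady-state plasma level = 2.3 / 0.6829 = 3.4 μmol/L (concentration scales inversely with clearance).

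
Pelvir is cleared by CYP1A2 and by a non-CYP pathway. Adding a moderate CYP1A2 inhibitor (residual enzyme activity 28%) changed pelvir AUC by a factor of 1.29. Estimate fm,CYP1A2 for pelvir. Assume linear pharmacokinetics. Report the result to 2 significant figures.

Write x for the fraction cleared via CYP1A2. The observed AUC change means clearance fell to 1/1.29 = 0.7752 of baseline.
Only the CYP1A2 route changed, so 0.7752 = x·0.28 + (1 − x), giving x = 0.31.

0.31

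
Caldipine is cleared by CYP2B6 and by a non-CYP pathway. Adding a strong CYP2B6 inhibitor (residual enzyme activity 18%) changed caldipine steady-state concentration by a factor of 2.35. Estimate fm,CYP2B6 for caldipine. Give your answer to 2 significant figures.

CL'/CL = 1 / 2.35 = 0.4255
0.18·fm + (1 − fm) = 0.4255
fm = (0.4255 − 1) / (0.18 − 1) = 0.70

0.70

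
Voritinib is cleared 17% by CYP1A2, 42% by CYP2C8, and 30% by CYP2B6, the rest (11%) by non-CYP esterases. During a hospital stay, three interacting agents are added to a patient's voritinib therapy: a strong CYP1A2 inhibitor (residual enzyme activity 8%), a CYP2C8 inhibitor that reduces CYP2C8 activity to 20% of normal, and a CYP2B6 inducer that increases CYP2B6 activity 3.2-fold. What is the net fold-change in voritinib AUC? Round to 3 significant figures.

0.856

CYP1A2: 0.17 × 0.08 = 0.0136
CYP2C8: 0.42 × 0.2 = 0.084
CYP2B6: 0.3 × 3.2 = 0.96
Other: 0.11 (unchanged)
CL_new/CL_old = 0.0136 + 0.084 + 0.96 + 0.11 = 1.1676.
Net AUC ratio = 1 / 1.1676 = 0.856.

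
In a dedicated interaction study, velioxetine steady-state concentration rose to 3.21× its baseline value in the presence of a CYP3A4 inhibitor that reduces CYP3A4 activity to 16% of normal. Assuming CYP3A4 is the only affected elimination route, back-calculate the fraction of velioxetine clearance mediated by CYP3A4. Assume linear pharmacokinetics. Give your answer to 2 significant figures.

0.82

Let x = fm,CYP3A4. Because steady-state concentration ∝ 1/CL, relative clearance fell to 1/3.21 = 0.3115.
Only the CYP3A4 route changed, so 0.3115 = x·0.16 + (1 − x), giving x = 0.82.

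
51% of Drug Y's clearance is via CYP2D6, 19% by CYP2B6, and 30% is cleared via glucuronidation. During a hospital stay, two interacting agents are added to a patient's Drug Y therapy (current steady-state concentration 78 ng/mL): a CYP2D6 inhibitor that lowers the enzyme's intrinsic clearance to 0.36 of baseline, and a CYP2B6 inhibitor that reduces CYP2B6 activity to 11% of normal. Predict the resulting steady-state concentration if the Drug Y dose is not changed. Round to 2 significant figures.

The CYP2D6 pathway (51% of clearance) drops to 0.36× activity: 0.51 × 0.36 = 0.1836.
The CYP2B6 pathway (19% of clearance) falls to 0.11× activity: 0.19 × 0.11 = 0.0209.
The remaining 30% of clearance is unaffected.
New clearance relative to baseline: 0.1836 + 0.0209 + 0.3 = 0.5045.
Steady-state concentration ∝ 1/CL: new value = 78 / 0.5045 = 1.5 × 10² ng/mL.

1.5 × 10² ng/mL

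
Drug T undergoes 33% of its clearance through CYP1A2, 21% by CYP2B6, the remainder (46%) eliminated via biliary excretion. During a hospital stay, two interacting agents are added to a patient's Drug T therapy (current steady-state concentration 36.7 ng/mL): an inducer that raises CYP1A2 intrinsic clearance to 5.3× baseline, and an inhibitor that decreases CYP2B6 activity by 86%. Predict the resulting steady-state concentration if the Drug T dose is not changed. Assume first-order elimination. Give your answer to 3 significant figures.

16.4 ng/mL

The CYP1A2 pathway (33% of clearance) is boosted to 5.3× activity: 0.33 × 5.3 = 1.749.
The CYP2B6 pathway (21% of clearance) is reduced to 0.14× activity: 0.21 × 0.14 = 0.0294.
Non-CYP routes (46%) are unchanged.
New clearance relative to baseline: 1.749 + 0.0294 + 0.46 = 2.2384.
New steady-state concentration = 36.7 / 2.2384 = 16.4 ng/mL (concentration scales inversely with clearance).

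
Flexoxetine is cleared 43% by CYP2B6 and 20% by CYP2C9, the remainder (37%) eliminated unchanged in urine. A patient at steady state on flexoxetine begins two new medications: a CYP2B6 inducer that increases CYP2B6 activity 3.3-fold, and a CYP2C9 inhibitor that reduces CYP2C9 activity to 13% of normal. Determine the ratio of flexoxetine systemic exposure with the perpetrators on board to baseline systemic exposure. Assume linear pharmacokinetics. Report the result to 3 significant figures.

0.551

CYP2B6: 0.43 × 3.3 = 1.419
CYP2C9: 0.2 × 0.13 = 0.026
Other: 0.37 (unchanged)
New clearance relative to baseline: 1.419 + 0.026 + 0.37 = 1.815.
Systemic exposure ∝ 1/CL: fold-change = 1 / 1.815 = 0.551.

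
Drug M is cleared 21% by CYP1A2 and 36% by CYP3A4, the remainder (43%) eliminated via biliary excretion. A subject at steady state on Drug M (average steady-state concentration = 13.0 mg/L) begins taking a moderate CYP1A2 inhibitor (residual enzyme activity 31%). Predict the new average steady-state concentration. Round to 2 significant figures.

The CYP1A2 pathway (21% of clearance) falls to 0.31× activity: 0.21 × 0.31 = 0.0651.
CYP3A4 (36%) and the residual 43% are unaffected.
Relative clearance = 0.0651 + 0.36 + 0.43 = 0.8551.
New average steady-state concentration = baseline ÷ relative clearance = 13.0 / 0.8551 = 15 mg/L.

15 mg/L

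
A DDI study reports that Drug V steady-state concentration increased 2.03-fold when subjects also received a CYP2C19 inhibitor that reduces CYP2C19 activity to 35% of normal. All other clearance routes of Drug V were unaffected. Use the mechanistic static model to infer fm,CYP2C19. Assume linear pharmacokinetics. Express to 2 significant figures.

Write x for the fraction cleared via CYP2C19. The observed steady-state concentration change means clearance fell to 1/2.03 = 0.4926 of baseline.
Setting x·0.35 + (1 − x) = 0.4926 and solving: x = (0.4926 − 1)/(0.35 − 1) = 0.78.

0.78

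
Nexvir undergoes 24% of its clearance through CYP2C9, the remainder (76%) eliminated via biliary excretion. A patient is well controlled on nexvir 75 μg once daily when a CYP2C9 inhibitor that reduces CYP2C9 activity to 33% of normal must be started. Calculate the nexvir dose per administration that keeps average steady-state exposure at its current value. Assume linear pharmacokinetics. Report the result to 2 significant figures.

63 μg

The CYP2C9 pathway (24% of clearance) falls to 0.33× activity: 0.24 × 0.33 = 0.0792.
The remaining 76% of clearance is unaffected.
New clearance relative to baseline: 0.0792 + 0.76 = 0.8392.
To maintain the same steady-state level, dose must scale with clearance: new dose = 75 × 0.8392 = 63 μg.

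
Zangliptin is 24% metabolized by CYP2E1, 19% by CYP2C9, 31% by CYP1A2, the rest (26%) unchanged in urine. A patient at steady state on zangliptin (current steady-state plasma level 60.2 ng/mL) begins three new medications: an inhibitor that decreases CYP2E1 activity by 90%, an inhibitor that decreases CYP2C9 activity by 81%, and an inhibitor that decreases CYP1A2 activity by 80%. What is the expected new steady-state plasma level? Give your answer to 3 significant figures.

158 ng/mL

The CYP2E1 pathway (24% of clearance) drops to 0.1× activity: 0.24 × 0.1 = 0.024.
The CYP2C9 pathway (19% of clearance) is reduced to 0.19× activity: 0.19 × 0.19 = 0.0361.
The CYP1A2 pathway (31% of clearance) drops to 0.2× activity: 0.31 × 0.2 = 0.062.
Non-CYP routes (26%) are unchanged.
CL_new/CL_old = 0.024 + 0.0361 + 0.062 + 0.26 = 0.3821.
Dividing the baseline by the relative clearance: 60.2 / 0.3821 = 158 ng/mL.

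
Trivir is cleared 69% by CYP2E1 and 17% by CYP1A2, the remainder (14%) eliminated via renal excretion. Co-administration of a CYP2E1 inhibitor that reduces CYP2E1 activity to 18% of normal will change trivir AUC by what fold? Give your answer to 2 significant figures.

CYP2E1: 0.69 × 0.18 = 0.1242
CYP1A2: 0.17 (unchanged)
Other: 0.14 (unchanged)
Relative clearance = 0.1242 + 0.17 + 0.14 = 0.4342.
AUC is inversely proportional to clearance, so the fold-change is 1 / 0.4342 = 2.3.

2.3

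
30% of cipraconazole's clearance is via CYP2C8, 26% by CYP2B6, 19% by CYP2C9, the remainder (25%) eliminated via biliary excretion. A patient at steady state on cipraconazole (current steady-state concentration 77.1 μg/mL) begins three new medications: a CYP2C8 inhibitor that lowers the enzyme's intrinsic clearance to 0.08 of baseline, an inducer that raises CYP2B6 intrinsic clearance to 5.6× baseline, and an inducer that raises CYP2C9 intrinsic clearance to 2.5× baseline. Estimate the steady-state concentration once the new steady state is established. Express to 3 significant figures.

35.0 μg/mL

The CYP2C8 pathway (30% of clearance) is reduced to 0.08× activity: 0.3 × 0.08 = 0.024.
The CYP2B6 pathway (26% of clearance) increases to 5.6× activity: 0.26 × 5.6 = 1.456.
The CYP2C9 pathway (19% of clearance) is boosted to 2.5× activity: 0.19 × 2.5 = 0.475.
Non-CYP routes (25%) are unchanged.
CL_new/CL_old = 0.024 + 1.456 + 0.475 + 0.25 = 2.205.
New steady-state concentration = 77.1 / 2.205 = 35.0 μg/mL (concentration scales inversely with clearance).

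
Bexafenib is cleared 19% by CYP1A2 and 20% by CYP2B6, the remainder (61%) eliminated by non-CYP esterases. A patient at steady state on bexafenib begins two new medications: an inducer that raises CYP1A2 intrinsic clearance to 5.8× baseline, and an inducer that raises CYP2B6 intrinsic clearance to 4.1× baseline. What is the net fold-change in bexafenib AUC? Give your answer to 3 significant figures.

0.395

The CYP1A2 pathway (19% of clearance) increases to 5.8× activity: 0.19 × 5.8 = 1.102.
The CYP2B6 pathway (20% of clearance) rises to 4.1× activity: 0.2 × 4.1 = 0.82.
The remaining 61% of clearance is unaffected.
Relative clearance = 1.102 + 0.82 + 0.61 = 2.532.
Because AUC varies inversely with clearance, the combined effect is 1 / 2.532 = 0.395.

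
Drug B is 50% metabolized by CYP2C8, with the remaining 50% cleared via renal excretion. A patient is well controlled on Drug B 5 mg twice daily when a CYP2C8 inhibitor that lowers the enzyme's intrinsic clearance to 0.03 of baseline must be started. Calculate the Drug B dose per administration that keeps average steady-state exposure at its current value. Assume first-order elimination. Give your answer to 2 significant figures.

2.6 mg

CYP2C8: 0.5 × 0.03 = 0.015
Other: 0.5 (unchanged)
CL_new/CL_old = 0.015 + 0.5 = 0.515.
To maintain the same steady-state level, dose must scale with clearance: new dose = 5 × 0.515 = 2.6 mg.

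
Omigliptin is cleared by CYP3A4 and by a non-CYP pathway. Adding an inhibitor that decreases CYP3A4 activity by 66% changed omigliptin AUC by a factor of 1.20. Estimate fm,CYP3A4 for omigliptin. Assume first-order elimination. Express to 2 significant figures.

Let fm be the CYP3A4 fraction. New clearance relative to baseline = fm × 0.34 + (1 − fm).
AUC ratio = 1 / (new CL fraction), so new CL fraction = 1 / 1.20 = 0.8333.
fm × 0.34 + 1 − fm = 0.8333  ⇒  fm × (0.34 − 1) = −0.1667  ⇒  fm = 0.25.

0.25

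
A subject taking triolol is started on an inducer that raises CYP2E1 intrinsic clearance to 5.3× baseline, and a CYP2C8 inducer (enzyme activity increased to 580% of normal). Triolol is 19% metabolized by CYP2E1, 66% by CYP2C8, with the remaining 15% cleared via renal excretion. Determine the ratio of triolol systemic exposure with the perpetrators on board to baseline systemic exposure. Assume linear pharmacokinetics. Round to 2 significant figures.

0.20

The CYP2E1 pathway (19% of clearance) is boosted to 5.3× activity: 0.19 × 5.3 = 1.007.
The CYP2C8 pathway (66% of clearance) rises to 5.8× activity: 0.66 × 5.8 = 3.828.
The remaining 15% of clearance is unaffected.
Relative clearance = 1.007 + 3.828 + 0.15 = 4.985.
Net systemic exposure ratio = 1 / 4.985 = 0.20.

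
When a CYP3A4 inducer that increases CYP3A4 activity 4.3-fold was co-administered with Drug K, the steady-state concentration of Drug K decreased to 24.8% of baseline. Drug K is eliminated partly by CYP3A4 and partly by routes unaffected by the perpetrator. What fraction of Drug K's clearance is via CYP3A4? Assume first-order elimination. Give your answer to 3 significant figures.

0.919

CL'/CL = 1 / 0.248 = 4.032
4.3·fm + (1 − fm) = 4.032
fm = (4.032 − 1) / (4.3 − 1) = 0.919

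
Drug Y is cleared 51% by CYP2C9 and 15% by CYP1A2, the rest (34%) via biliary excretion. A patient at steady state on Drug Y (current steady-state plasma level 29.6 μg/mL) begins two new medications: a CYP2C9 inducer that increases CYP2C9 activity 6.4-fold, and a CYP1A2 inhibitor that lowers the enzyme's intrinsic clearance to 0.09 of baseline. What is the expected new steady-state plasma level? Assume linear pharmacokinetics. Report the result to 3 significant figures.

CYP2C9: 0.51 × 6.4 = 3.264
CYP1A2: 0.15 × 0.09 = 0.0135
Other: 0.34 (unchanged)
New clearance relative to baseline: 3.264 + 0.0135 + 0.34 = 3.6175.
New steady-state plasma level = 29.6 / 3.6175 = 8.18 μg/mL (concentration scales inversely with clearance).

8.18 μg/mL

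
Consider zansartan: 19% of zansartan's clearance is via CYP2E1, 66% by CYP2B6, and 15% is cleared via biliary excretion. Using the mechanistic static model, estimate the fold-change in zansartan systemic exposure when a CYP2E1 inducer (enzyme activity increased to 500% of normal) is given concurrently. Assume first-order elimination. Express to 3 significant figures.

0.568

CYP2E1: 0.19 × 5 = 0.95
CYP2B6: 0.66 (unchanged)
Other: 0.15 (unchanged)
CL_new/CL_old = 0.95 + 0.66 + 0.15 = 1.76.
Systemic exposure ratio = CL_old/CL_new = 1 / 1.76 = 0.568.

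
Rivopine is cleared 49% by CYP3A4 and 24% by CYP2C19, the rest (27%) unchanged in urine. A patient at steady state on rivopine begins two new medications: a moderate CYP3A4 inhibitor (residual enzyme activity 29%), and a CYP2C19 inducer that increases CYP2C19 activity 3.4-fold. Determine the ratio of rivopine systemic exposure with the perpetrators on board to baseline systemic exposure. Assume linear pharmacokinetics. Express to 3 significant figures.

0.814

CYP3A4: 0.49 × 0.29 = 0.1421
CYP2C19: 0.24 × 3.4 = 0.816
Other: 0.27 (unchanged)
CL_new/CL_old = 0.1421 + 0.816 + 0.27 = 1.2281.
Systemic exposure ∝ 1/CL: fold-change = 1 / 1.2281 = 0.814.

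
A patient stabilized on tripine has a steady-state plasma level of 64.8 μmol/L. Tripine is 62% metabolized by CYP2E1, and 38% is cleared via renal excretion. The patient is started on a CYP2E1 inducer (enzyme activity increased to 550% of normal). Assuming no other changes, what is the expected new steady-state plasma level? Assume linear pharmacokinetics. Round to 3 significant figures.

The CYP2E1 pathway (62% of clearance) rises to 5.5× activity: 0.62 × 5.5 = 3.41.
Non-CYP routes (38%) are unchanged.
New clearance relative to baseline: 3.41 + 0.38 = 3.79.
Steady-state plasma level ∝ 1/CL, so new value = 64.8 / 3.79 = 17.1 μmol/L.

17.1 μmol/L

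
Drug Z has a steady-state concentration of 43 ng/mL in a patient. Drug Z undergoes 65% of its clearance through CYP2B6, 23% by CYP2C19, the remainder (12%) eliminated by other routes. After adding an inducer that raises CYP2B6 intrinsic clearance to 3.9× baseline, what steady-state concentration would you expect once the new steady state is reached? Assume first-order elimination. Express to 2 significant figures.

The CYP2B6 pathway (65% of clearance) rises to 3.9× activity: 0.65 × 3.9 = 2.535.
CYP2C19 (23%) and the residual 12% are unaffected.
CL_new/CL_old = 2.535 + 0.23 + 0.12 = 2.885.
With dosing unchanged, steady-state concentration scales as 1/CL: 43 / 2.885 = 15 ng/mL.

15 ng/mL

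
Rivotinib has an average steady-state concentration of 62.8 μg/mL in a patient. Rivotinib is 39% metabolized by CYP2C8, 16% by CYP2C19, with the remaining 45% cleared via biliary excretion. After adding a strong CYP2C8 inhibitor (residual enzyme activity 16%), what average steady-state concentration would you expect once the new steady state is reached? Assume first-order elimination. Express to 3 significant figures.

93.4 μg/mL

The CYP2C8 pathway (39% of clearance) drops to 0.16× activity: 0.39 × 0.16 = 0.0624.
CYP2C19 (16%) and the residual 45% are unaffected.
CL_new/CL_old = 0.0624 + 0.16 + 0.45 = 0.6724.
With dosing unchanged, average steady-state concentration scales as 1/CL: 62.8 / 0.6724 = 93.4 μg/mL.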